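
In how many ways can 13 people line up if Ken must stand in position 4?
Fix one position: (13-1)! = 479001600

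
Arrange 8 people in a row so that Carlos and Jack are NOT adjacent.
Total - adjacent = 8! - (8-1)!×2 = 40320 - 10080 = 30240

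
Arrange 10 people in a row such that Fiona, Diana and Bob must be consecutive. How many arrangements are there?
Treat the 3 as one block: (10-3+1)! × 3! = 40320 × 6 = 241920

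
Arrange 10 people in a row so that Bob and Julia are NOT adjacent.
Total - adjacent = 10! - (10-1)!×2 = 3628800 - 725760 = 2903040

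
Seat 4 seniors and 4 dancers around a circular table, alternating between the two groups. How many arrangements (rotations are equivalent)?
Fix one of the seniors: (4-1)! ways for the remaining seniors, × 4! ways for the dancers = 6 × 24 = 144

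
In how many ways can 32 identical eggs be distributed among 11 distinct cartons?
C(32+11-1, 11-1) = C(42, 10) = 1471442973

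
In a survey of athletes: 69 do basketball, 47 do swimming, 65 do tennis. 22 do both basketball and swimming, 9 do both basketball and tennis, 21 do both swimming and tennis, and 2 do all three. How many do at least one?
|A∪B∪C| = 69+47+65-22-9-21+2 = 131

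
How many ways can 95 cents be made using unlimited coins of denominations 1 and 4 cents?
Coefficient of x^95 in 1/(1-x^1) · 1/(1-x^4). Use j coins of 4 for j = 0..⌊95/4⌋ = 23, the rest in 1s: 23 + 1 = 24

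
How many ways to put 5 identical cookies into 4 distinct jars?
C(5+4-1, 4-1) = C(8, 3) = 56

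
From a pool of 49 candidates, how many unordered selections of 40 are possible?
C(49,40) = 49!/(40!×9!) = 2054455634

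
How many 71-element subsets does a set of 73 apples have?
C(73,71) = 73!/(71!×2!) = 2628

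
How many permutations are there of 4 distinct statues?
4! = 24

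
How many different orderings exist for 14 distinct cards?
14! = 87178291200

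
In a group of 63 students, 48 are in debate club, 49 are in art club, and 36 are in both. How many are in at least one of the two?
|A∪B| = |A| + |B| - |A∩B| = 48 + 49 - 36 = 61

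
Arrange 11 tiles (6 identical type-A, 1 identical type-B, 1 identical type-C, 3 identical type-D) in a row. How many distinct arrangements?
11! / (6! × 1! × 1! × 3!) = 9240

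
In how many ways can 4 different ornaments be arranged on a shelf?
4! = 24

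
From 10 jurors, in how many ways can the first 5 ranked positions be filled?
P(10,5) = 10!/(10-5)! = 30240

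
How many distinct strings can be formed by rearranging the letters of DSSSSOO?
7! / (4! × 2! × 1!) = 105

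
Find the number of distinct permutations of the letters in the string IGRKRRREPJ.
10! / (1! × 1! × 1! × 1! × 4! × 1! × 1!) = 151200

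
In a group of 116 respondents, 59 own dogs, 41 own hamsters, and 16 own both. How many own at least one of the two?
|A∪B| = |A| + |B| - |A∩B| = 59 + 41 - 16 = 84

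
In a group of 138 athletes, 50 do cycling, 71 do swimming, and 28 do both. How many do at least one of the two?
|A∪B| = |A| + |B| - |A∩B| = 50 + 71 - 28 = 93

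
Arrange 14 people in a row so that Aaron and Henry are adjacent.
Treat as block: (14-1)! × 2! = 6227020800 × 2 = 12454041600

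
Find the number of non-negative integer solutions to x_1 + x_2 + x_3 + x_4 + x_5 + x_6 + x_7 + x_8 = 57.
C(57+8-1, 8-1) = C(64, 7) = 621216192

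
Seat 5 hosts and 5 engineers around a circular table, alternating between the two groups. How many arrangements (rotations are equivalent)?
Fix one of the hosts: (5-1)! ways for the remaining hosts, × 5! ways for the engineers = 24 × 120 = 2880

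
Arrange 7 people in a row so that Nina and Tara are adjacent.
Treat as block: (7-1)! × 2! = 720 × 2 = 1440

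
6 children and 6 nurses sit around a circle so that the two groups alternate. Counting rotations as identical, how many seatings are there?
Fix one of the children: (6-1)! ways for the remaining children, × 6! ways for the nurses = 120 × 720 = 86400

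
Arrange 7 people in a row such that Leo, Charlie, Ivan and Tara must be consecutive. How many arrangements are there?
Treat the 4 as one block: (7-4+1)! × 4! = 24 × 24 = 576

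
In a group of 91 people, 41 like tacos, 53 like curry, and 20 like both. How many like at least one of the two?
|A∪B| = |A| + |B| - |A∩B| = 41 + 53 - 20 = 74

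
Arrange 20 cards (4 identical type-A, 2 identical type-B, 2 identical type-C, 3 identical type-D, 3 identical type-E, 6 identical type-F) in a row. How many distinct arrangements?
20! / (4! × 2! × 2! × 3! × 3! × 6!) = 977728752000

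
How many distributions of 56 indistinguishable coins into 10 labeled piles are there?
C(56+10-1, 10-1) = C(65, 9) = 31966749880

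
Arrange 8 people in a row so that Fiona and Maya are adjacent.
Treat as block: (8-1)! × 2! = 5040 × 2 = 10080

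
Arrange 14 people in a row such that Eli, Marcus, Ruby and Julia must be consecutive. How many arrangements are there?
Treat the 4 as one block: (14-4+1)! × 4! = 39916800 × 24 = 958003200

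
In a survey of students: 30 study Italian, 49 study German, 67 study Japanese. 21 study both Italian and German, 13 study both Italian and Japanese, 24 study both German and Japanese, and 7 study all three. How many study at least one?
|A∪B∪C| = 30+49+67-21-13-24+7 = 95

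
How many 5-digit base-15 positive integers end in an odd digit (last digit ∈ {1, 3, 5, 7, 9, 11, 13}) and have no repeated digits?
Last∈{1,3,5,7,9,11,13}. Last=0: 0. Last nonzero: 7×13×P(13,3) = 156156. Total = 156156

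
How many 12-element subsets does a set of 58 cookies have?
C(58,12) = 58!/(12!×46!) = 891794789340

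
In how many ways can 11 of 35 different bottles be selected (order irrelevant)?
C(35,11) = 35!/(11!×24!) = 417225900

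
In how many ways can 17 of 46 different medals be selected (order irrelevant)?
C(46,17) = 46!/(17!×29!) = 1749695026860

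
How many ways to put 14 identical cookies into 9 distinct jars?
C(14+9-1, 9-1) = C(22, 8) = 319770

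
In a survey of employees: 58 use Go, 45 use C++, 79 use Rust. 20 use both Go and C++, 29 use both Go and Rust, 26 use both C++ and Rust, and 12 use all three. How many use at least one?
|A∪B∪C| = 58+45+79-20-29-26+12 = 119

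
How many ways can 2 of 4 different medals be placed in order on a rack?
P(4,2) = 4!/(4-2)! = 12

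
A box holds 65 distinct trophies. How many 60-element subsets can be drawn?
C(65,60) = 65!/(60!×5!) = 8259888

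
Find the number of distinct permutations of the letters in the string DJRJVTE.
7! / (2! × 1! × 1! × 1! × 1! × 1!) = 2520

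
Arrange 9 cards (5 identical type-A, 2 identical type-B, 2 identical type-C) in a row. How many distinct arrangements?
9! / (5! × 2! × 2!) = 756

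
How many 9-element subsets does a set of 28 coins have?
C(28,9) = 28!/(9!×19!) = 6906900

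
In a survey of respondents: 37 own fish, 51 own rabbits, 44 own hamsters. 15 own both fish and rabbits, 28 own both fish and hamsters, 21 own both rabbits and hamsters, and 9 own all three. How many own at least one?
|A∪B∪C| = 37+51+44-15-28-21+9 = 77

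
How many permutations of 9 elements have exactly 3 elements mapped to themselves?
Choose the 3 fixed points C(9,3) = 84, derange the rest: !6 = Σ_{j=0}^{6} (-1)^j·6!/j! = 720 - 720 + 360 - 120 + 30 - 6 + 1 = 265. Product = 84 × 265 = 22260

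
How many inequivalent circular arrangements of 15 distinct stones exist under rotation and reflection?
(15-1)!/2 = 87178291200/2 = 43589145600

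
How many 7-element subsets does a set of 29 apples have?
C(29,7) = 29!/(7!×22!) = 1560780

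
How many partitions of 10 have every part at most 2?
Let r_j(i) = number of partitions of i into parts ≤ j, for i = 0..10. r_1(i) = 1 for all i; r_j(i) = r_{j-1}(i) + r_j(i-j). Rows j = 2..2: ≤2: 1 1 2 2 3 3 4 4 5 5 6. r_2(10) = 6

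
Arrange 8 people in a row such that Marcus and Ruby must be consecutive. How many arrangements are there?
Treat the 2 as one block: (8-2+1)! × 2! = 5040 × 2 = 10080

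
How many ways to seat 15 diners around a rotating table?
Circular: fix one position, arrange the rest. (15-1)! = 87178291200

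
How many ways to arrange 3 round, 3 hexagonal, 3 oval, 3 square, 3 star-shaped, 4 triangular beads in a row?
19! / (3! × 3! × 3! × 3! × 3! × 4!) = 651819168000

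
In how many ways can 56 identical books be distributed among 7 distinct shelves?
C(56+7-1, 7-1) = C(62, 6) = 61474519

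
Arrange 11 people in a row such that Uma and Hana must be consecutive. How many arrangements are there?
Treat the 2 as one block: (11-2+1)! × 2! = 3628800 × 2 = 7257600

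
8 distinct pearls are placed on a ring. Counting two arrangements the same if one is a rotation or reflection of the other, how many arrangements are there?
(8-1)!/2 = 5040/2 = 2520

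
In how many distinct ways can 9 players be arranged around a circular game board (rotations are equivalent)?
Circular: fix one position, arrange the rest. (9-1)! = 40320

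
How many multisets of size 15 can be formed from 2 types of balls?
C(15+2-1, 2-1) = C(16, 1) = 16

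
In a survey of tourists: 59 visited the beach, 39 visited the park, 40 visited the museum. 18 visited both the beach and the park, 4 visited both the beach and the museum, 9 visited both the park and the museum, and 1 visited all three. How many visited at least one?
|A∪B∪C| = 59+39+40-18-4-9+1 = 108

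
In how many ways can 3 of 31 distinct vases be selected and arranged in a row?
P(31,3) = 31!/(31-3)! = 26970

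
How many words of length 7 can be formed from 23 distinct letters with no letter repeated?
P(23,7) = 23!/(23-7)! = 1235591280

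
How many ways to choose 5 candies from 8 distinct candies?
C(8,5) = 8!/(5!×3!) = 56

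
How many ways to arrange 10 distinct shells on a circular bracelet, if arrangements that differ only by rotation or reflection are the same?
(10-1)!/2 = 362880/2 = 181440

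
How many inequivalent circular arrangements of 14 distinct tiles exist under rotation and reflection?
(14-1)!/2 = 6227020800/2 = 3113510400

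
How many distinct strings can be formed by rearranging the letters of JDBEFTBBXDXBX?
13! / (2! × 3! × 1! × 1! × 1! × 1! × 4!) = 21621600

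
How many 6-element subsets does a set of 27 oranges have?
C(27,6) = 27!/(6!×21!) = 296010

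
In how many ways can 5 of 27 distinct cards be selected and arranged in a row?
P(27,5) = 27!/(27-5)! = 9687600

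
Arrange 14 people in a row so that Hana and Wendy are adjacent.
Treat as block: (14-1)! × 2! = 6227020800 × 2 = 12454041600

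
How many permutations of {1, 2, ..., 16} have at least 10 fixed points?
Exactly j fixed points: C(16,j)·!(16-j); sum over j ≥ 10 (derangement numbers via !m = (m-1)·(!(m-1) + !(m-2)): !0..!6 = 1, 0, 1, 2, 9, 44, 265). Σ_{j=10}^{16} C(16,j)·!(16-j) = C(16,10)·!6 + C(16,11)·!5 + C(16,12)·!4 + C(16,13)·!3 + C(16,14)·!2 + C(16,15)·!1 + C(16,16)·!0 = 8008·265 + 4368·44 + 1820·9 + 560·2 + 120·1 + 16·0 + 1·1 = 2331933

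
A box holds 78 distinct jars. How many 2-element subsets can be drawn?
C(78,2) = 78!/(2!×76!) = 3003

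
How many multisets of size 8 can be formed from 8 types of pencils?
C(8+8-1, 8-1) = C(15, 7) = 6435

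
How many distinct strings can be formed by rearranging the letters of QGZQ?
4! / (2! × 1! × 1!) = 12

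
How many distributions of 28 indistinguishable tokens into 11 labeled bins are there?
C(28+11-1, 11-1) = C(38, 10) = 472733756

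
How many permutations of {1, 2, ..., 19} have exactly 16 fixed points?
Choose the 16 fixed points C(19,16) = 969, derange the rest: !3 = Σ_{j=0}^{3} (-1)^j·3!/j! = 6 - 6 + 3 - 1 = 2. Product = 969 × 2 = 1938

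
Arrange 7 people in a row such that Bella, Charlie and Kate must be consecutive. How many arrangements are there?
Treat the 3 as one block: (7-3+1)! × 3! = 120 × 6 = 720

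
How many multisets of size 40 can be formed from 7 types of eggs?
C(40+7-1, 7-1) = C(46, 6) = 9366819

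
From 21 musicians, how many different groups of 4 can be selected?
C(21,4) = 21!/(4!×17!) = 5985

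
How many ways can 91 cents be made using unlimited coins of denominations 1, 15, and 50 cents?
Coefficient of x^91 in 1/(1-x^1) · 1/(1-x^15) · 1/(1-x^50). Case on j = number of 50-cent coins (j = 0..1); remainder r = 91 - 50j is made from {1,15} in ⌊r/15⌋+1 ways. r = 91, 41 → 7 + 3 = 10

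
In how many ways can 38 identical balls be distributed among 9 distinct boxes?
C(38+9-1, 9-1) = C(46, 8) = 260932815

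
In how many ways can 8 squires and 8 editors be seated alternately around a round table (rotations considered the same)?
Fix one of the squires: (8-1)! ways for the remaining squires, × 8! ways for the editors = 5040 × 40320 = 203212800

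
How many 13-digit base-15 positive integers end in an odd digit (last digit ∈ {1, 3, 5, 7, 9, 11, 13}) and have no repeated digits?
Last∈{1,3,5,7,9,11,13}. Last=0: 0. Last nonzero: 7×13×P(13,11) = 283329446400. Total = 283329446400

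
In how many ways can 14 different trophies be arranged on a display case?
14! = 87178291200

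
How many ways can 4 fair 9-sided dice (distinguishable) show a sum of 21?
Coefficient of x^21 in (x + x² + ... + x^9)^4. By inclusion-exclusion on dice exceeding 9: Σ_j (-1)^j C(4,j)·C(21-1-9j, 3) = C(4,0)·C(20,3) - C(4,1)·C(11,3) = 1·1140 - 4·165 = 480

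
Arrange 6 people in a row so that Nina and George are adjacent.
Treat as block: (6-1)! × 2! = 120 × 2 = 240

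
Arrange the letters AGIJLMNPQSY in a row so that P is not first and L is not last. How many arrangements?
By inclusion-exclusion: 11! - 2×(11-1)! + (11-2)! = 39916800 - 7257600 + 362880 = 33022080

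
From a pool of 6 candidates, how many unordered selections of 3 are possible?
C(6,3) = 6!/(3!×3!) = 20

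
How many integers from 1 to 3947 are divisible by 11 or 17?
⌊3947/11⌋ + ⌊3947/17⌋ - ⌊3947/187⌋ = 358 + 232 - 21 = 569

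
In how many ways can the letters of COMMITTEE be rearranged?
9! / (1! × 1! × 2! × 1! × 2! × 2!) = 45360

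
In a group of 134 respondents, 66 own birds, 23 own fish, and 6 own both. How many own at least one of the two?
|A∪B| = |A| + |B| - |A∩B| = 66 + 23 - 6 = 83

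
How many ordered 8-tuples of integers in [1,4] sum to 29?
Coefficient of x^29 in (x + x² + ... + x^4)^8. By inclusion-exclusion on dice exceeding 4: Σ_j (-1)^j C(8,j)·C(29-1-4j, 7) = C(8,0)·C(28,7) - C(8,1)·C(24,7) + C(8,2)·C(20,7) - C(8,3)·C(16,7) + C(8,4)·C(12,7) - C(8,5)·C(8,7) = 1·1184040 - 8·346104 + 28·77520 - 56·11440 + 70·792 - 56·8 = 120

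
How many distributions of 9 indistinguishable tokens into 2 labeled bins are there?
C(9+2-1, 2-1) = C(10, 1) = 10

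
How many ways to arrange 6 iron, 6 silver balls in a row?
12! / (6! × 6!) = 924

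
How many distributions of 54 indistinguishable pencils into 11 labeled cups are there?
C(54+11-1, 11-1) = C(64, 10) = 151473214816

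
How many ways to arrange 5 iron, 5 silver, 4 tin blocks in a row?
14! / (5! × 5! × 4!) = 252252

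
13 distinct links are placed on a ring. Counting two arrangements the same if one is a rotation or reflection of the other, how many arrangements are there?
(13-1)!/2 = 479001600/2 = 239500800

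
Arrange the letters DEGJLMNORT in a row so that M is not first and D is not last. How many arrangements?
By inclusion-exclusion: 10! - 2×(10-1)! + (10-2)! = 3628800 - 725760 + 40320 = 2943360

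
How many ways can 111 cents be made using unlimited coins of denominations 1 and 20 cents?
Coefficient of x^111 in 1/(1-x^1) · 1/(1-x^20). Use j coins of 20 for j = 0..⌊111/20⌋ = 5, the rest in 1s: 5 + 1 = 6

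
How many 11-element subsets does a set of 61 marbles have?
C(61,11) = 61!/(11!×50!) = 418094152866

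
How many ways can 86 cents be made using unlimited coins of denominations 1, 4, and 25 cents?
Coefficient of x^86 in 1/(1-x^1) · 1/(1-x^4) · 1/(1-x^25). Case on j = number of 25-cent coins (j = 0..3); remainder r = 86 - 25j is made from {1,4} in ⌊r/4⌋+1 ways. r = 86, 61, 36, 11 → 22 + 16 + 10 + 3 = 51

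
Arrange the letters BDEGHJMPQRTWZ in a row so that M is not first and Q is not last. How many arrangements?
By inclusion-exclusion: 13! - 2×(13-1)! + (13-2)! = 6227020800 - 958003200 + 39916800 = 5308934400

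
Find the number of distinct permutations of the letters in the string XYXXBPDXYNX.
11! / (2! × 5! × 1! × 1! × 1! × 1!) = 166320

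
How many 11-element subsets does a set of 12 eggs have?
C(12,11) = 12!/(11!×1!) = 12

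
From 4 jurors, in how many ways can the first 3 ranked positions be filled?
P(4,3) = 4!/(4-3)! = 24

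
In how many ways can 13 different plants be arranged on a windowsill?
13! = 6227020800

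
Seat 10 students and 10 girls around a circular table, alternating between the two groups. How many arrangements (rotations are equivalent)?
Fix one of the students: (10-1)! ways for the remaining students, × 10! ways for the girls = 362880 × 3628800 = 1316818944000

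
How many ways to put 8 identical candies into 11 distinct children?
C(8+11-1, 11-1) = C(18, 10) = 43758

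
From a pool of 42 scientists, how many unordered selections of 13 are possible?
C(42,13) = 42!/(13!×29!) = 25518731280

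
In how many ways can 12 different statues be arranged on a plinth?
12! = 479001600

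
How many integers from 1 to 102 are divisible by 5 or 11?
⌊102/5⌋ + ⌊102/11⌋ - ⌊102/55⌋ = 20 + 9 - 1 = 28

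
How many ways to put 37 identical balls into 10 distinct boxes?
C(37+10-1, 10-1) = C(46, 9) = 1101716330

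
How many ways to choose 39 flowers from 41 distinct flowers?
C(41,39) = 41!/(39!×2!) = 820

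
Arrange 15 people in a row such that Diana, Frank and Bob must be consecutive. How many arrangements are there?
Treat the 3 as one block: (15-3+1)! × 3! = 6227020800 × 6 = 37362124800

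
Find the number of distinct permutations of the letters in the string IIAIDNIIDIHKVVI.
15! / (7! × 1! × 1! × 1! × 2! × 2! × 1!) = 64864800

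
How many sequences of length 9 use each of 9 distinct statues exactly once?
9! = 362880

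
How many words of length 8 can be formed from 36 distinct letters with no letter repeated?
P(36,8) = 36!/(36-8)! = 1220096908800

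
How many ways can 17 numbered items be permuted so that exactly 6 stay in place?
Choose the 6 fixed points C(17,6) = 12376, derange the rest: !11 = Σ_{j=0}^{11} (-1)^j·11!/j! = 39916800 - 39916800 + 19958400 - 6652800 + 1663200 - 332640 + 55440 - 7920 + 990 - 110 + 11 - 1 = 14684570. Product = 12376 × 14684570 = 181736238320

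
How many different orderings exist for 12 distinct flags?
12! = 479001600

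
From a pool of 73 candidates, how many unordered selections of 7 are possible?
C(73,7) = 73!/(7!×66!) = 1629348612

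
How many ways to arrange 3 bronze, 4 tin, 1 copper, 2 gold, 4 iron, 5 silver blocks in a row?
19! / (3! × 4! × 1! × 2! × 4! × 5!) = 146659312800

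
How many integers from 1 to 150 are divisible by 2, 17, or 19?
⌊150/2⌋+⌊150/17⌋+⌊150/19⌋ - ⌊150/34⌋-⌊150/38⌋-⌊150/323⌋ + ⌊150/646⌋ = 75+8+7 - 4-3-0 + 0 = 83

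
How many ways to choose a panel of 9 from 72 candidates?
C(72,9) = 72!/(9!×63!) = 85113005120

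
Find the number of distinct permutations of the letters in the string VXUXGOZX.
8! / (1! × 1! × 3! × 1! × 1! × 1!) = 6720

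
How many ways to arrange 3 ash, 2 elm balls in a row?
5! / (3! × 2!) = 10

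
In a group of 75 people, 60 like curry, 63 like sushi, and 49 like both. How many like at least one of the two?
|A∪B| = |A| + |B| - |A∩B| = 60 + 63 - 49 = 74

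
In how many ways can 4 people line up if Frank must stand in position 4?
Fix one position: (4-1)! = 6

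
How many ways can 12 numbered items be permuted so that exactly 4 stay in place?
Choose the 4 fixed points C(12,4) = 495, derange the rest: !8 = Σ_{j=0}^{8} (-1)^j·8!/j! = 40320 - 40320 + 20160 - 6720 + 1680 - 336 + 56 - 8 + 1 = 14833. Product = 495 × 14833 = 7342335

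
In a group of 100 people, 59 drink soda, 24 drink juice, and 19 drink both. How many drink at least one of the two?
|A∪B| = |A| + |B| - |A∩B| = 59 + 24 - 19 = 64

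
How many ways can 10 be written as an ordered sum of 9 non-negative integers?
C(10+9-1, 9-1) = C(18, 8) = 43758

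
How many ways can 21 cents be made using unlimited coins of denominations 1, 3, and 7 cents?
Coefficient of x^21 in 1/(1-x^1) · 1/(1-x^3) · 1/(1-x^7). Case on j = number of 7-cent coins (j = 0..3); remainder r = 21 - 7j is made from {1,3} in ⌊r/3⌋+1 ways. r = 21, 14, 7, 0 → 8 + 5 + 3 + 1 = 17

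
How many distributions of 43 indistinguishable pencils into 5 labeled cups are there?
C(43+5-1, 5-1) = C(47, 4) = 178365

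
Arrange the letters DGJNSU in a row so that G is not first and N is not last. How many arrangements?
By inclusion-exclusion: 6! - 2×(6-1)! + (6-2)! = 720 - 240 + 24 = 504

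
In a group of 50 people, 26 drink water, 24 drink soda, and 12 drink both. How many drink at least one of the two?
|A∪B| = |A| + |B| - |A∩B| = 26 + 24 - 12 = 38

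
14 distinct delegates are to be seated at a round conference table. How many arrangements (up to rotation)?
Circular: fix one position, arrange the rest. (14-1)! = 6227020800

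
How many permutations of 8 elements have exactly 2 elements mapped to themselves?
Choose the 2 fixed points C(8,2) = 28, derange the rest: !6 = Σ_{j=0}^{6} (-1)^j·6!/j! = 720 - 720 + 360 - 120 + 30 - 6 + 1 = 265. Product = 28 × 265 = 7420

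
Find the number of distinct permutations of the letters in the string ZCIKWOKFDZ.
10! / (1! × 1! × 1! × 2! × 1! × 1! × 1! × 2!) = 907200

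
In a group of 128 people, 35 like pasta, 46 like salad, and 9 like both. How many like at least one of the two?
|A∪B| = |A| + |B| - |A∩B| = 35 + 46 - 9 = 72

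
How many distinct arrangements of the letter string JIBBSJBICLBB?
12! / (1! × 5! × 2! × 1! × 1! × 2!) = 997920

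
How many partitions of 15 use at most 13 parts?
By conjugation, equals partitions of 15 into parts ≤ 13. Let r_j(i) = number of partitions of i into parts ≤ j, for i = 0..15. r_1(i) = 1 for all i; r_j(i) = r_{j-1}(i) + r_j(i-j). Rows j = 2..13: ≤2: 1 1 2 2 3 3 4 4 5 5 6 6 7 7 8 8; ≤3: 1 1 2 3 4 5 7 8 10 12 14 16 19 21 24 27; ≤4: 1 1 2 3 5 6 9 11 15 18 23 27 34 39 47 54; ≤5: 1 1 2 3 5 7 10 13 18 23 30 37 47 57 70 84; ≤6: 1 1 2 3 5 7 11 14 20 26 35 44 58 71 90 110; ≤7: 1 1 2 3 5 7 11 15 21 28 38 49 65 82 105 131; ≤8: 1 1 2 3 5 7 11 15 22 29 40 52 70 89 116 146; ≤9: 1 1 2 3 5 7 11 15 22 30 41 54 73 94 123 157; ≤10: 1 1 2 3 5 7 11 15 22 30 42 55 75 97 128 164; ≤11: 1 1 2 3 5 7 11 15 22 30 42 56 76 99 131 169; ≤12: 1 1 2 3 5 7 11 15 22 30 42 56 77 100 133 172; ≤13: 1 1 2 3 5 7 11 15 22 30 42 56 77 101 134 174. r_13(15) = 174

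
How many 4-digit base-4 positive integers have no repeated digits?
First digit: 3 choices (nonzero). Then descending: 3 × 3 × 2 × 1 = 18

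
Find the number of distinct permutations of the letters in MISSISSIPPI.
11! / (1! × 4! × 4! × 2!) = 34650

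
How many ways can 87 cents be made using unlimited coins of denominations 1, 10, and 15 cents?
Coefficient of x^87 in 1/(1-x^1) · 1/(1-x^10) · 1/(1-x^15). Case on j = number of 15-cent coins (j = 0..5); remainder r = 87 - 15j is made from {1,10} in ⌊r/10⌋+1 ways. r = 87, 72, 57, 42, 27, 12 → 9 + 8 + 6 + 5 + 3 + 2 = 33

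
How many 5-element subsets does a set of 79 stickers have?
C(79,5) = 79!/(5!×74!) = 22537515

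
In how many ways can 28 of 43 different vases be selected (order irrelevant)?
C(43,28) = 43!/(28!×15!) = 151532656696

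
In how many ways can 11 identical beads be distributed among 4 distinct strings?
C(11+4-1, 4-1) = C(14, 3) = 364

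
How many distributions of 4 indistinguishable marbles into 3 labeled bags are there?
C(4+3-1, 3-1) = C(6, 2) = 15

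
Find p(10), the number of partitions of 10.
Pentagonal recurrence p(n) = p(n-1) + p(n-2) - p(n-5) - p(n-7) + p(n-12) + p(n-15) - ... gives p(0..9) = 1, 1, 2, 3, 5, 7, 11, 15, 22, 30. p(10) = p(9) + p(8) - p(5) - p(3) = 30 + 22 - 7 - 3 = 42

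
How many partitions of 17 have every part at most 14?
Let r_j(i) = number of partitions of i into parts ≤ j, for i = 0..17. r_1(i) = 1 for all i; r_j(i) = r_{j-1}(i) + r_j(i-j). Rows j = 2..14: ≤2: 1 1 2 2 3 3 4 4 5 5 6 6 7 7 8 8 9 9; ≤3: 1 1 2 3 4 5 7 8 10 12 14 16 19 21 24 27 30 33; ≤4: 1 1 2 3 5 6 9 11 15 18 23 27 34 39 47 54 64 72; ≤5: 1 1 2 3 5 7 10 13 18 23 30 37 47 57 70 84 101 119; ≤6: 1 1 2 3 5 7 11 14 20 26 35 44 58 71 90 110 136 163; ≤7: 1 1 2 3 5 7 11 15 21 28 38 49 65 82 105 131 164 201; ≤8: 1 1 2 3 5 7 11 15 22 29 40 52 70 89 116 146 186 230; ≤9: 1 1 2 3 5 7 11 15 22 30 41 54 73 94 123 157 201 252; ≤10: 1 1 2 3 5 7 11 15 22 30 42 55 75 97 128 164 212 267; ≤11: 1 1 2 3 5 7 11 15 22 30 42 56 76 99 131 169 219 278; ≤12: 1 1 2 3 5 7 11 15 22 30 42 56 77 100 133 172 224 285; ≤13: 1 1 2 3 5 7 11 15 22 30 42 56 77 101 134 174 227 290; ≤14: 1 1 2 3 5 7 11 15 22 30 42 56 77 101 135 175 229 293. r_14(17) = 293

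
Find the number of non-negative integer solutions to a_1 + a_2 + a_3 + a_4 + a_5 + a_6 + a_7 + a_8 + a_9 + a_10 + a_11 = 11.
C(11+11-1, 11-1) = C(21, 10) = 352716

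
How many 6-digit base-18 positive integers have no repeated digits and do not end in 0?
Last digit: 17 nonzero choices. First digit: 16 (nonzero, ≠last). Middle 4: P(16,4) = 43680. Total = 11880960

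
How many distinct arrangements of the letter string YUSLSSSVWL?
10! / (1! × 1! × 4! × 1! × 1! × 2!) = 75600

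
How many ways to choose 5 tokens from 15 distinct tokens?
C(15,5) = 15!/(5!×10!) = 3003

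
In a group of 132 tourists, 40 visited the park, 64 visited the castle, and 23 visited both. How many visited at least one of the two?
|A∪B| = |A| + |B| - |A∩B| = 40 + 64 - 23 = 81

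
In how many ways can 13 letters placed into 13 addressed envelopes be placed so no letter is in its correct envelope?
!13 = Σ_{j=0}^{13} (-1)^j·13!/j! = 6227020800 - 6227020800 + 3113510400 - 1037836800 + 259459200 - 51891840 + 8648640 - 1235520 + 154440 - 17160 + 1716 - 156 + 13 - 1 = 2290792932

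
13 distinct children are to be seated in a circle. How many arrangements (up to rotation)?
Circular: fix one position, arrange the rest. (13-1)! = 479001600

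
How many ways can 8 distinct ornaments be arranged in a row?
8! = 40320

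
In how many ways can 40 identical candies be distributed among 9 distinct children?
C(40+9-1, 9-1) = C(48, 8) = 377348994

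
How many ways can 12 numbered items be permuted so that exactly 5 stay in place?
Choose the 5 fixed points C(12,5) = 792, derange the rest: !7 = Σ_{j=0}^{7} (-1)^j·7!/j! = 5040 - 5040 + 2520 - 840 + 210 - 42 + 7 - 1 = 1854. Product = 792 × 1854 = 1468368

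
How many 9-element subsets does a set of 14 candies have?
C(14,9) = 14!/(9!×5!) = 2002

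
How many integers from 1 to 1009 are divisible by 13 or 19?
⌊1009/13⌋ + ⌊1009/19⌋ - ⌊1009/247⌋ = 77 + 53 - 4 = 126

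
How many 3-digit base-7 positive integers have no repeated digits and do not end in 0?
Last digit: 6 nonzero choices. First digit: 5 (nonzero, ≠last). Middle 1: P(5,1) = 5. Total = 150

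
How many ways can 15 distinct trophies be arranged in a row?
15! = 1307674368000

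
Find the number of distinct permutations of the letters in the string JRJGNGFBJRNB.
12! / (2! × 2! × 2! × 1! × 2! × 3!) = 4989600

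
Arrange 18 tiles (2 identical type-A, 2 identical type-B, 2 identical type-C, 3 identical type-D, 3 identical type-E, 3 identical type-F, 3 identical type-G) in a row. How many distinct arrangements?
18! / (2! × 2! × 2! × 3! × 3! × 3! × 3!) = 617512896000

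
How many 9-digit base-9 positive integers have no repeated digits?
First digit: 8 choices (nonzero). Then descending: 8 × 8 × 7 × 6 × 5 × 4 × 3 × 2 × 1 = 322560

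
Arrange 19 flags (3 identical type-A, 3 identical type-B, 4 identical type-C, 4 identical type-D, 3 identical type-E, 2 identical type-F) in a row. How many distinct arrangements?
19! / (3! × 3! × 4! × 4! × 3! × 2!) = 488864376000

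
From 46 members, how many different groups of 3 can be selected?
C(46,3) = 46!/(3!×43!) = 15180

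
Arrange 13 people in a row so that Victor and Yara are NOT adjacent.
Total - adjacent = 13! - (13-1)!×2 = 6227020800 - 958003200 = 5269017600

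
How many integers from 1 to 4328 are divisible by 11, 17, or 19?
⌊4328/11⌋+⌊4328/17⌋+⌊4328/19⌋ - ⌊4328/187⌋-⌊4328/209⌋-⌊4328/323⌋ + ⌊4328/3553⌋ = 393+254+227 - 23-20-13 + 1 = 819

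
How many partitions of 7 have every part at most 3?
Let r_j(i) = number of partitions of i into parts ≤ j, for i = 0..7. r_1(i) = 1 for all i; r_j(i) = r_{j-1}(i) + r_j(i-j). Rows j = 2..3: ≤2: 1 1 2 2 3 3 4 4; ≤3: 1 1 2 3 4 5 7 8. r_3(7) = 8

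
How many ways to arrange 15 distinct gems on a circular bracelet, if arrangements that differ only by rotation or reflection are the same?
(15-1)!/2 = 87178291200/2 = 43589145600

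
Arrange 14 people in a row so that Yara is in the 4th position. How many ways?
Fix one position: (14-1)! = 6227020800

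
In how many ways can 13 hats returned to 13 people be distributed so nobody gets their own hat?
!13 = Σ_{j=0}^{13} (-1)^j·13!/j! = 6227020800 - 6227020800 + 3113510400 - 1037836800 + 259459200 - 51891840 + 8648640 - 1235520 + 154440 - 17160 + 1716 - 156 + 13 - 1 = 2290792932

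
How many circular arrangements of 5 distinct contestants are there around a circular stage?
Circular: fix one position, arrange the rest. (5-1)! = 24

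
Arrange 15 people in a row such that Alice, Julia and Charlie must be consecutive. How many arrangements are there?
Treat the 3 as one block: (15-3+1)! × 3! = 6227020800 × 6 = 37362124800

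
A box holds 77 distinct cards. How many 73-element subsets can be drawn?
C(77,73) = 77!/(73!×4!) = 1353275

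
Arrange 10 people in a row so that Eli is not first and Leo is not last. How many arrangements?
By inclusion-exclusion: 10! - 2×(10-1)! + (10-2)! = 3628800 - 725760 + 40320 = 2943360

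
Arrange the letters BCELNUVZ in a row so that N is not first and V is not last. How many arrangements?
By inclusion-exclusion: 8! - 2×(8-1)! + (8-2)! = 40320 - 10080 + 720 = 30960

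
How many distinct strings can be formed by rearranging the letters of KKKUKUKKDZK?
11! / (1! × 2! × 7! × 1!) = 3960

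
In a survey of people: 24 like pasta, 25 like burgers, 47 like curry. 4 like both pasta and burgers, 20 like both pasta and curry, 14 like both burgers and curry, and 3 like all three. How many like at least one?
|A∪B∪C| = 24+25+47-4-20-14+3 = 61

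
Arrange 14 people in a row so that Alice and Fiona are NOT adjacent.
Total - adjacent = 14! - (14-1)!×2 = 87178291200 - 12454041600 = 74724249600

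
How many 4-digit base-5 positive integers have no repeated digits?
First digit: 4 choices (nonzero). Then descending: 4 × 4 × 3 × 2 = 96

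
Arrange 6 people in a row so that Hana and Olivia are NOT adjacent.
Total - adjacent = 6! - (6-1)!×2 = 720 - 240 = 480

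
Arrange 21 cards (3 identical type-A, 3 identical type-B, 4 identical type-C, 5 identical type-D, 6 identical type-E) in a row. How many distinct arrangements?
21! / (3! × 3! × 4! × 5! × 6!) = 684410126400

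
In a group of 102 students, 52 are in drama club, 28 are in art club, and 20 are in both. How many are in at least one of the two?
|A∪B| = |A| + |B| - |A∩B| = 52 + 28 - 20 = 60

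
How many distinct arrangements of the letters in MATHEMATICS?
11! / (2! × 2! × 2! × 1! × 1! × 1! × 1! × 1!) = 4989600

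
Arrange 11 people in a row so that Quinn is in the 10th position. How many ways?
Fix one position: (11-1)! = 3628800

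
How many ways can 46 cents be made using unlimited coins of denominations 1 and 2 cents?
Coefficient of x^46 in 1/(1-x^1) · 1/(1-x^2). Use j coins of 2 for j = 0..⌊46/2⌋ = 23, the rest in 1s: 23 + 1 = 24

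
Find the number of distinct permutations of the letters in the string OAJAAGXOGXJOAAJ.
15! / (2! × 3! × 2! × 3! × 5!) = 75675600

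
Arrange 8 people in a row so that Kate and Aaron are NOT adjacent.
Total - adjacent = 8! - (8-1)!×2 = 40320 - 10080 = 30240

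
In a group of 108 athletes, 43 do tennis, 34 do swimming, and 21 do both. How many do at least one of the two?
|A∪B| = |A| + |B| - |A∩B| = 43 + 34 - 21 = 56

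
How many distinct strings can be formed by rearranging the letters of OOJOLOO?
7! / (1! × 5! × 1!) = 42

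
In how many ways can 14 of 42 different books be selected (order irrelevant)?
C(42,14) = 42!/(14!×28!) = 52860229080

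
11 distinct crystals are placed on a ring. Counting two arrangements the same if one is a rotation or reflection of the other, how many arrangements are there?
(11-1)!/2 = 3628800/2 = 1814400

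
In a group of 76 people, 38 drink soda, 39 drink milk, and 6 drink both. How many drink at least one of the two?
|A∪B| = |A| + |B| - |A∩B| = 38 + 39 - 6 = 71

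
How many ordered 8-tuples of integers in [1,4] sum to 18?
Coefficient of x^18 in (x + x² + ... + x^4)^8. By inclusion-exclusion on dice exceeding 4: Σ_j (-1)^j C(8,j)·C(18-1-4j, 7) = C(8,0)·C(17,7) - C(8,1)·C(13,7) + C(8,2)·C(9,7) = 1·19448 - 8·1716 + 28·36 = 6728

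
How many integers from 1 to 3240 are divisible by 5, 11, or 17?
⌊3240/5⌋+⌊3240/11⌋+⌊3240/17⌋ - ⌊3240/55⌋-⌊3240/85⌋-⌊3240/187⌋ + ⌊3240/935⌋ = 648+294+190 - 58-38-17 + 3 = 1022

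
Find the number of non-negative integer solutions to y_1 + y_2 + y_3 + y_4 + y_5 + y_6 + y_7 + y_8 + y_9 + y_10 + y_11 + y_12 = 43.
C(43+12-1, 12-1) = C(54, 11) = 95722852680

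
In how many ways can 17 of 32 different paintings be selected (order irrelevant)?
C(32,17) = 32!/(17!×15!) = 565722720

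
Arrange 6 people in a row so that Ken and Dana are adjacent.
Treat as block: (6-1)! × 2! = 120 × 2 = 240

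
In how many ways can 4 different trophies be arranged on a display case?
4! = 24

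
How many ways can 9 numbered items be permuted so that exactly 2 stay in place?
Choose the 2 fixed points C(9,2) = 36, derange the rest: !7 = Σ_{j=0}^{7} (-1)^j·7!/j! = 5040 - 5040 + 2520 - 840 + 210 - 42 + 7 - 1 = 1854. Product = 36 × 1854 = 66744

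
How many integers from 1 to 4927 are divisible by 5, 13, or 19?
⌊4927/5⌋+⌊4927/13⌋+⌊4927/19⌋ - ⌊4927/65⌋-⌊4927/95⌋-⌊4927/247⌋ + ⌊4927/1235⌋ = 985+379+259 - 75-51-19 + 3 = 1481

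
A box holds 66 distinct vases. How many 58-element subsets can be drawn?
C(66,58) = 66!/(58!×8!) = 5743572120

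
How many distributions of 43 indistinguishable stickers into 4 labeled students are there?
C(43+4-1, 4-1) = C(46, 3) = 15180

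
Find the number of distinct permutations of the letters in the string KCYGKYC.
7! / (2! × 2! × 1! × 2!) = 630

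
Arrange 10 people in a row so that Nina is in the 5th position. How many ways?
Fix one position: (10-1)! = 362880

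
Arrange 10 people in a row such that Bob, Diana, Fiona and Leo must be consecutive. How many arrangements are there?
Treat the 4 as one block: (10-4+1)! × 4! = 5040 × 24 = 120960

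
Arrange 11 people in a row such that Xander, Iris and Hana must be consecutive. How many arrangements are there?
Treat the 3 as one block: (11-3+1)! × 3! = 362880 × 6 = 2177280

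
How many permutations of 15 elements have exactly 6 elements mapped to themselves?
Choose the 6 fixed points C(15,6) = 5005, derange the rest: !9 = Σ_{j=0}^{9} (-1)^j·9!/j! = 362880 - 362880 + 181440 - 60480 + 15120 - 3024 + 504 - 72 + 9 - 1 = 133496. Product = 5005 × 133496 = 668147480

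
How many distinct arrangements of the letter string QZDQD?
5! / (1! × 2! × 2!) = 30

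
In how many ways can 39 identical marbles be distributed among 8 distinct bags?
C(39+8-1, 8-1) = C(46, 7) = 53524680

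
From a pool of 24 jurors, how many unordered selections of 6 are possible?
C(24,6) = 24!/(6!×18!) = 134596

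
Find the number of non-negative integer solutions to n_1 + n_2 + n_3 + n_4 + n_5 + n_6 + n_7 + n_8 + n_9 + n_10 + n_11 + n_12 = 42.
C(42+12-1, 12-1) = C(53, 11) = 76223753060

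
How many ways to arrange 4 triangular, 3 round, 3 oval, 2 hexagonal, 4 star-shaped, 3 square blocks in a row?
19! / (4! × 3! × 3! × 2! × 4! × 3!) = 488864376000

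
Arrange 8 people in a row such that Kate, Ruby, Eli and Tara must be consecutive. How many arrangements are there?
Treat the 4 as one block: (8-4+1)! × 4! = 120 × 24 = 2880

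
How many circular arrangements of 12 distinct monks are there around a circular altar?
Circular: fix one position, arrange the rest. (12-1)! = 39916800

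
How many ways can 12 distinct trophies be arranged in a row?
12! = 479001600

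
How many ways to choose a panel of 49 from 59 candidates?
C(59,49) = 59!/(49!×10!) = 62828356305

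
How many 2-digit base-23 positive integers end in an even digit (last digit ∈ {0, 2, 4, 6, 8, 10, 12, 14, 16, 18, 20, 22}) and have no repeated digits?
Last∈{0,2,4,6,8,10,12,14,16,18,20,22}. Last=0: 22. Last nonzero: 11×21×P(21,0) = 231. Total = 253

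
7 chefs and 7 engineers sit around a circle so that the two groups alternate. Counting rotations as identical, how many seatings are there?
Fix one of the chefs: (7-1)! ways for the remaining chefs, × 7! ways for the engineers = 720 × 5040 = 3628800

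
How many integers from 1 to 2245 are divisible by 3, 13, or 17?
⌊2245/3⌋+⌊2245/13⌋+⌊2245/17⌋ - ⌊2245/39⌋-⌊2245/51⌋-⌊2245/221⌋ + ⌊2245/663⌋ = 748+172+132 - 57-44-10 + 3 = 944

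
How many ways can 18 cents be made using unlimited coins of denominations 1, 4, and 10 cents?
Coefficient of x^18 in 1/(1-x^1) · 1/(1-x^4) · 1/(1-x^10). Case on j = number of 10-cent coins (j = 0..1); remainder r = 18 - 10j is made from {1,4} in ⌊r/4⌋+1 ways. r = 18, 8 → 5 + 3 = 8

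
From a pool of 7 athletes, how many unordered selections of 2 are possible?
C(7,2) = 7!/(2!×5!) = 21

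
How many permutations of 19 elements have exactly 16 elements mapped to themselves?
Choose the 16 fixed points C(19,16) = 969, derange the rest: !3 = Σ_{j=0}^{3} (-1)^j·3!/j! = 6 - 6 + 3 - 1 = 2. Product = 969 × 2 = 1938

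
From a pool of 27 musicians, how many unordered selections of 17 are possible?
C(27,17) = 27!/(17!×10!) = 8436285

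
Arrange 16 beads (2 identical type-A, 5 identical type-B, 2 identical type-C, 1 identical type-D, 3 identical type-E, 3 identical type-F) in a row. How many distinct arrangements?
16! / (2! × 5! × 2! × 1! × 3! × 3!) = 1210809600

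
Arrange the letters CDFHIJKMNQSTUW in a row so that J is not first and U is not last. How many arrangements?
By inclusion-exclusion: 14! - 2×(14-1)! + (14-2)! = 87178291200 - 12454041600 + 479001600 = 75203251200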